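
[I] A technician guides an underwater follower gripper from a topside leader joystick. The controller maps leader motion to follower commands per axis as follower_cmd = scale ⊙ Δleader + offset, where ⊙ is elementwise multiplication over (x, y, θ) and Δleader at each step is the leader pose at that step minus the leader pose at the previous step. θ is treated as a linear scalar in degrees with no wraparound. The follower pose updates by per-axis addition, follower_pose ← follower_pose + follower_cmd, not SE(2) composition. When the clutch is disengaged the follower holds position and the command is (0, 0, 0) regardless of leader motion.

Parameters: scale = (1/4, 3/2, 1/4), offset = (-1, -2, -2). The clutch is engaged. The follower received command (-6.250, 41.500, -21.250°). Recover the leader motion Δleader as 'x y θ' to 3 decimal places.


-21.000 29.000 -77.000

axis x: (-6.250 − -1) / (1/4) = -21.000
axis y: (41.500 − -2) / (3/2) = 29.000
axis θ: (-21.250 − -2) / (1/4) = -77.000


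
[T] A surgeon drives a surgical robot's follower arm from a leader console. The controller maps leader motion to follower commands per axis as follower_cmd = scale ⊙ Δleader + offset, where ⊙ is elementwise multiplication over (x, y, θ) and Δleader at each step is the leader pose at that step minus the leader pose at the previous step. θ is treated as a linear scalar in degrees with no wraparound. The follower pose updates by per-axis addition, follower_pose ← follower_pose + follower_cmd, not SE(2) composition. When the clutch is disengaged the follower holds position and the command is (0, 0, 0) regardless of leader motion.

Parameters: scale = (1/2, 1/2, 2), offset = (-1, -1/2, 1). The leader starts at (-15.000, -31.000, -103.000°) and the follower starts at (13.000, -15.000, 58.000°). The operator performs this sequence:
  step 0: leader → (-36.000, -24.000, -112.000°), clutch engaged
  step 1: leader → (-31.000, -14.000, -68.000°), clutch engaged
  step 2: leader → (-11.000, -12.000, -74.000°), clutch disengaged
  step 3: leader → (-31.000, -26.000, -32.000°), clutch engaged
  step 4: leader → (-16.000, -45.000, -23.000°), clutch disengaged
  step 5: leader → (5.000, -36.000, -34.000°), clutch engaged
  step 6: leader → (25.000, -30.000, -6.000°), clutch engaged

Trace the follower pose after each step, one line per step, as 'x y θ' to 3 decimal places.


1.500 -12.000 41.000
3.000 -7.500 130.000
3.000 -7.500 130.000
-8.000 -15.000 215.000
-8.000 -15.000 215.000
1.500 -11.000 194.000
10.500 -8.500 251.000

step 0: Δleader=(-21.000, 7.000, -9.000°), engaged; cmd=(-11.500, 3.000, -17.000°) → follower=(1.500, -12.000, 41.000°)
step 1: Δleader=(5.000, 10.000, 44.000°), engaged; cmd=(1.500, 4.500, 89.000°) → follower=(3.000, -7.500, 130.000°)
step 2: Δleader=(20.000, 2.000, -6.000°), disengaged; cmd=(0,0,0) → follower holds at (3.000, -7.500, 130.000°)
step 3: Δleader=(-20.000, -14.000, 42.000°), engaged; cmd=(-11.000, -7.500, 85.000°) → follower=(-8.000, -15.000, 215.000°)
step 4: Δleader=(15.000, -19.000, 9.000°), disengaged; cmd=(0,0,0) → follower holds at (-8.000, -15.000, 215.000°)
step 5: Δleader=(21.000, 9.000, -11.000°), engaged; cmd=(9.500, 4.000, -21.000°) → follower=(1.500, -11.000, 194.000°)
step 6: Δleader=(20.000, 6.000, 28.000°), engaged; cmd=(9.000, 2.500, 57.000°) → follower=(10.500, -8.500, 251.000°)


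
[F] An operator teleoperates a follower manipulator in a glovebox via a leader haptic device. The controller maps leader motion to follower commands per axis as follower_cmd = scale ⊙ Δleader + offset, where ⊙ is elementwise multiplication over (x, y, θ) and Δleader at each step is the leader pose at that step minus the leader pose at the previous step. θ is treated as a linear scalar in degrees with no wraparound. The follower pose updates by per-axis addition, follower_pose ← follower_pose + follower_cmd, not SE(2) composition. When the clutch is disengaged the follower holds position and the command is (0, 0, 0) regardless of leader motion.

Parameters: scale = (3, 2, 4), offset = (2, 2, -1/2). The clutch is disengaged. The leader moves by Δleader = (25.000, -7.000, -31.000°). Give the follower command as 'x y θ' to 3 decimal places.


0.000 0.000 0.000

clutch disengaged → follower holds; cmd = (0, 0, 0)


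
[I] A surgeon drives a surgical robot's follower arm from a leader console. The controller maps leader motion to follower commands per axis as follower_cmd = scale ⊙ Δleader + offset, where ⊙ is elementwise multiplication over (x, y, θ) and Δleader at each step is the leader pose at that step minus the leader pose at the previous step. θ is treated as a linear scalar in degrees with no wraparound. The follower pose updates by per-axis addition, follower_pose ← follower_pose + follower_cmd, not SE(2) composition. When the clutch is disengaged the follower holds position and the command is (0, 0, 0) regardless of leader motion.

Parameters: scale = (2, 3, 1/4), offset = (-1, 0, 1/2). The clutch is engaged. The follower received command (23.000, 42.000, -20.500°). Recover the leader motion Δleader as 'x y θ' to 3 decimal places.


12.000 14.000 -84.000

axis x: (23.000 − -1) / (2) = 12.000
axis y: (42.000 − 0) / (3) = 14.000
axis θ: (-20.500 − 1/2) / (1/4) = -84.000


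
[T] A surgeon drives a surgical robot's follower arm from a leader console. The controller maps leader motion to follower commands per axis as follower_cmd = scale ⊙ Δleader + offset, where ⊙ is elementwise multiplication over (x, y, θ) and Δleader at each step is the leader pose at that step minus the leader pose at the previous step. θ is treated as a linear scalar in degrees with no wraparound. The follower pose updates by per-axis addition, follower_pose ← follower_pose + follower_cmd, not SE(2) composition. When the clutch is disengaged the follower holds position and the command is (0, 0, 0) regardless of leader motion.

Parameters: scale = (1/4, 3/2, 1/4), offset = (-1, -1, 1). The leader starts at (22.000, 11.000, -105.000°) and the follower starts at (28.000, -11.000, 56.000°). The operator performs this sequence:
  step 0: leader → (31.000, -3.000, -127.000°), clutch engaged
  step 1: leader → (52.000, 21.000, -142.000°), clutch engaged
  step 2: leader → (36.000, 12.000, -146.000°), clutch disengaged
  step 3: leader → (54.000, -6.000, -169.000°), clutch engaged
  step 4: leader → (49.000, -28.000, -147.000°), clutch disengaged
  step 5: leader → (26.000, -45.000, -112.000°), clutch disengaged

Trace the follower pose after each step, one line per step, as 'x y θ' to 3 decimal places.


step 0: Δleader=(9.000, -14.000, -22.000°), engaged; cmd=(1.250, -22.000, -4.500°) → follower=(29.250, -33.000, 51.500°)
step 1: Δleader=(21.000, 24.000, -15.000°), engaged; cmd=(4.250, 35.000, -2.750°) → follower=(33.500, 2.000, 48.750°)
step 2: Δleader=(-16.000, -9.000, -4.000°), disengaged; cmd=(0,0,0) → follower holds at (33.500, 2.000, 48.750°)
step 3: Δleader=(18.000, -18.000, -23.000°), engaged; cmd=(3.500, -28.000, -4.750°) → follower=(37.000, -26.000, 44.000°)
step 4: Δleader=(-5.000, -22.000, 22.000°), disengaged; cmd=(0,0,0) → follower holds at (37.000, -26.000, 44.000°)
step 5: Δleader=(-23.000, -17.000, 35.000°), disengaged; cmd=(0,0,0) → follower holds at (37.000, -26.000, 44.000°)

29.250 -33.000 51.500
33.500 2.000 48.750
33.500 2.000 48.750
37.000 -26.000 44.000
37.000 -26.000 44.000
37.000 -26.000 44.000


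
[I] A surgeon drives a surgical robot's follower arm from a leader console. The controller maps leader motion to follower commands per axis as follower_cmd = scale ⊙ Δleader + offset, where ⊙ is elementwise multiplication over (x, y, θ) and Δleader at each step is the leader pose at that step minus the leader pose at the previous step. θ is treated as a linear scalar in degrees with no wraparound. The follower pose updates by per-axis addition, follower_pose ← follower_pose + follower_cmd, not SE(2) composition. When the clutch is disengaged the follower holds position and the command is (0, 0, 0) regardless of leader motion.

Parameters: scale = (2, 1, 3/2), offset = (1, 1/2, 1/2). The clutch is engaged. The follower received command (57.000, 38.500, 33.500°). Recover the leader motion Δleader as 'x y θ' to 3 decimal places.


axis x: (57.000 − 1) / (2) = 28.000
axis y: (38.500 − 1/2) / (1) = 38.000
axis θ: (33.500 − 1/2) / (3/2) = 22.000

28.000 38.000 22.000


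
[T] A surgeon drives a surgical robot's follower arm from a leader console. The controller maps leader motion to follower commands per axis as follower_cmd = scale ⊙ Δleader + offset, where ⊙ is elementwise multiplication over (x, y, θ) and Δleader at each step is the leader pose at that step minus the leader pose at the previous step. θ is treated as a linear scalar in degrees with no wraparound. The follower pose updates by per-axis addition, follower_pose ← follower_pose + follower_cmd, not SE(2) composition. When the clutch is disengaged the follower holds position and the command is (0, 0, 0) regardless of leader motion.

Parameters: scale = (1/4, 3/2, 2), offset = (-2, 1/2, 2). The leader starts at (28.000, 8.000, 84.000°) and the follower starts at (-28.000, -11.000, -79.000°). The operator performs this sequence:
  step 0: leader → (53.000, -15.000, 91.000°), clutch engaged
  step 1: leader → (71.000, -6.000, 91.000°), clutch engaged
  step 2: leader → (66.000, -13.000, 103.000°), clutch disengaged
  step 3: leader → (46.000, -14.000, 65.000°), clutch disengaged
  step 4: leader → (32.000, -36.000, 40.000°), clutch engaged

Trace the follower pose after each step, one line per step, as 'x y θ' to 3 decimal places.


step 0: Δleader=(25.000, -23.000, 7.000°), engaged; cmd=(4.250, -34.000, 16.000°) → follower=(-23.750, -45.000, -63.000°)
step 1: Δleader=(18.000, 9.000, 0.000°), engaged; cmd=(2.500, 14.000, 2.000°) → follower=(-21.250, -31.000, -61.000°)
step 2: Δleader=(-5.000, -7.000, 12.000°), disengaged; cmd=(0,0,0) → follower holds at (-21.250, -31.000, -61.000°)
step 3: Δleader=(-20.000, -1.000, -38.000°), disengaged; cmd=(0,0,0) → follower holds at (-21.250, -31.000, -61.000°)
step 4: Δleader=(-14.000, -22.000, -25.000°), engaged; cmd=(-5.500, -32.500, -48.000°) → follower=(-26.750, -63.500, -109.000°)

-23.750 -45.000 -63.000
-21.250 -31.000 -61.000
-21.250 -31.000 -61.000
-21.250 -31.000 -61.000
-26.750 -63.500 -109.000


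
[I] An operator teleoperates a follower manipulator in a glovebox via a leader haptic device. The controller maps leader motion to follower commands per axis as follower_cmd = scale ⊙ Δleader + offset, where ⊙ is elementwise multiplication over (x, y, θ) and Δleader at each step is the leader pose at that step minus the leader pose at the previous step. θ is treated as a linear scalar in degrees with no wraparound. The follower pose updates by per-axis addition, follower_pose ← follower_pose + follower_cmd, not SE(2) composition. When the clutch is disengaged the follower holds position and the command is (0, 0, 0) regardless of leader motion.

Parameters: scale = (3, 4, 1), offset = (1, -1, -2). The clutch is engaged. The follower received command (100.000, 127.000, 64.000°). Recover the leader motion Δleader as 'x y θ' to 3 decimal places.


axis x: (100.000 − 1) / (3) = 33.000
axis y: (127.000 − -1) / (4) = 32.000
axis θ: (64.000 − -2) / (1) = 66.000

33.000 32.000 66.000


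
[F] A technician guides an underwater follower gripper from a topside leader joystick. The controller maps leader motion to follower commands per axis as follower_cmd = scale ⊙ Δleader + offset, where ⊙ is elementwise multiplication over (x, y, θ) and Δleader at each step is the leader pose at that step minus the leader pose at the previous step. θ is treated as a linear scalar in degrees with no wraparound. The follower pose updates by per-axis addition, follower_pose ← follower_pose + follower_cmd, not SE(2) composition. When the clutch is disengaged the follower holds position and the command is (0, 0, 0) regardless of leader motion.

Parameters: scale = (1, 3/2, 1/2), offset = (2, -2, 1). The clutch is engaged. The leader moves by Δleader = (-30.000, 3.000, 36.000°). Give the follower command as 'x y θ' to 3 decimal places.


axis x: 1·-30.000 + 2 = -28.000
axis y: 3/2·3.000 + -2 = 2.500
axis θ: 1/2·36.000 + 1 = 19.000

-28.000 2.500 19.000


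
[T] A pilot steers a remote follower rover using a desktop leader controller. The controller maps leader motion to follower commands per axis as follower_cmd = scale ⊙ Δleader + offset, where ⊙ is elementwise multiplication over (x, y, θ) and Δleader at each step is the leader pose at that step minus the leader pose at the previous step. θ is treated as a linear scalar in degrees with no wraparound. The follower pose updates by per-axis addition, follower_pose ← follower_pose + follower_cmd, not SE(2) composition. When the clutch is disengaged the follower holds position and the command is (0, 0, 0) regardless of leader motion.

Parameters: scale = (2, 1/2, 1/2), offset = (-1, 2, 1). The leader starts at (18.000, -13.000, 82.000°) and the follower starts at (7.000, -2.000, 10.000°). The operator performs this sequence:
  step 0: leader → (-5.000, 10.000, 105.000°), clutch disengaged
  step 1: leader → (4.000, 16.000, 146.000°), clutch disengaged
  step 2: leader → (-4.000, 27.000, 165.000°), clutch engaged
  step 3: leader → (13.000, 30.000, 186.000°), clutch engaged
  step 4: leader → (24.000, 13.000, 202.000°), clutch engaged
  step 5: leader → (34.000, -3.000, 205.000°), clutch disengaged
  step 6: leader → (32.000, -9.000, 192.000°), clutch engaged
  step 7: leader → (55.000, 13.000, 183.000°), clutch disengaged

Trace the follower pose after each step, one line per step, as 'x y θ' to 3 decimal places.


7.000 -2.000 10.000
7.000 -2.000 10.000
-10.000 5.500 20.500
23.000 9.000 32.000
44.000 2.500 41.000
44.000 2.500 41.000
39.000 1.500 35.500
39.000 1.500 35.500

step 0: Δleader=(-23.000, 23.000, 23.000°), disengaged; cmd=(0,0,0) → follower holds at (7.000, -2.000, 10.000°)
step 1: Δleader=(9.000, 6.000, 41.000°), disengaged; cmd=(0,0,0) → follower holds at (7.000, -2.000, 10.000°)
step 2: Δleader=(-8.000, 11.000, 19.000°), engaged; cmd=(-17.000, 7.500, 10.500°) → follower=(-10.000, 5.500, 20.500°)
step 3: Δleader=(17.000, 3.000, 21.000°), engaged; cmd=(33.000, 3.500, 11.500°) → follower=(23.000, 9.000, 32.000°)
step 4: Δleader=(11.000, -17.000, 16.000°), engaged; cmd=(21.000, -6.500, 9.000°) → follower=(44.000, 2.500, 41.000°)
step 5: Δleader=(10.000, -16.000, 3.000°), disengaged; cmd=(0,0,0) → follower holds at (44.000, 2.500, 41.000°)
step 6: Δleader=(-2.000, -6.000, -13.000°), engaged; cmd=(-5.000, -1.000, -5.500°) → follower=(39.000, 1.500, 35.500°)
step 7: Δleader=(23.000, 22.000, -9.000°), disengaged; cmd=(0,0,0) → follower holds at (39.000, 1.500, 35.500°)


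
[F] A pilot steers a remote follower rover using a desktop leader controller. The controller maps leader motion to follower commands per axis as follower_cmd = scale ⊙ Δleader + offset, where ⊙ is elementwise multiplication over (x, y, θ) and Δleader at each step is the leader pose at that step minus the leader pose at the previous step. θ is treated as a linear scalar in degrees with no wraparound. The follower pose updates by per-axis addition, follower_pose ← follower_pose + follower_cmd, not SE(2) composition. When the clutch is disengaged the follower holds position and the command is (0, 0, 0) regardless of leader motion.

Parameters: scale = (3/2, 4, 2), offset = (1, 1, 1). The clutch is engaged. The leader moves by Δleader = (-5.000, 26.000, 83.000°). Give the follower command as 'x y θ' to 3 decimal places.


axis x: 3/2·-5.000 + 1 = -6.500
axis y: 4·26.000 + 1 = 105.000
axis θ: 2·83.000 + 1 = 167.000

-6.500 105.000 167.000


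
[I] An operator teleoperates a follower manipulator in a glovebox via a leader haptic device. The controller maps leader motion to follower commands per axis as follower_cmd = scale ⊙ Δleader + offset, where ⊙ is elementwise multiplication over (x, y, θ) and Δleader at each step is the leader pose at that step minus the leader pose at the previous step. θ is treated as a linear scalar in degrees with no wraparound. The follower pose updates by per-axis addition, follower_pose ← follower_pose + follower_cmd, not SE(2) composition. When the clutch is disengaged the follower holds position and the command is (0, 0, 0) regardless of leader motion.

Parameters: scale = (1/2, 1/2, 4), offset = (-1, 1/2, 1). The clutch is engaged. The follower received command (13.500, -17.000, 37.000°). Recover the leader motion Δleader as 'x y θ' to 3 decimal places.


axis x: (13.500 − -1) / (1/2) = 29.000
axis y: (-17.000 − 1/2) / (1/2) = -35.000
axis θ: (37.000 − 1) / (4) = 9.000

29.000 -35.000 9.000


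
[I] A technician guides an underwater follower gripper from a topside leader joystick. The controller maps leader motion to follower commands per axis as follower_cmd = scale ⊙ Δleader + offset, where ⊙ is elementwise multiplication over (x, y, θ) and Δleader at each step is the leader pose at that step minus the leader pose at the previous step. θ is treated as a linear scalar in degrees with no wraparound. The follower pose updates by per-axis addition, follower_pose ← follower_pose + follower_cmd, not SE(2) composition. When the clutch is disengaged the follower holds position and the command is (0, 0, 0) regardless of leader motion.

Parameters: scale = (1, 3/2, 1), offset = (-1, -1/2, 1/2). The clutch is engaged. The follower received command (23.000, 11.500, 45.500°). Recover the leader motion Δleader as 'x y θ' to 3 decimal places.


axis x: (23.000 − -1) / (1) = 24.000
axis y: (11.500 − -1/2) / (3/2) = 8.000
axis θ: (45.500 − 1/2) / (1) = 45.000

24.000 8.000 45.000


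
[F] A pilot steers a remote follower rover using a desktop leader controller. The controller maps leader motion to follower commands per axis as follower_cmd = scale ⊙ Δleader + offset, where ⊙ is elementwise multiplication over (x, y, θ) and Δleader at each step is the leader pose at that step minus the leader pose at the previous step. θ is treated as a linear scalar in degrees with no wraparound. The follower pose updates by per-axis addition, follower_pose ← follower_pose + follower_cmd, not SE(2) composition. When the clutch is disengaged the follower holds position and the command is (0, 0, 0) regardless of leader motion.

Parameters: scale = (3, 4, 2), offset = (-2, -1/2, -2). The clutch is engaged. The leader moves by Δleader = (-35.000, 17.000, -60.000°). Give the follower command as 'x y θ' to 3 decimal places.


axis x: 3·-35.000 + -2 = -107.000
axis y: 4·17.000 + -1/2 = 67.500
axis θ: 2·-60.000 + -2 = -122.000

-107.000 67.500 -122.000


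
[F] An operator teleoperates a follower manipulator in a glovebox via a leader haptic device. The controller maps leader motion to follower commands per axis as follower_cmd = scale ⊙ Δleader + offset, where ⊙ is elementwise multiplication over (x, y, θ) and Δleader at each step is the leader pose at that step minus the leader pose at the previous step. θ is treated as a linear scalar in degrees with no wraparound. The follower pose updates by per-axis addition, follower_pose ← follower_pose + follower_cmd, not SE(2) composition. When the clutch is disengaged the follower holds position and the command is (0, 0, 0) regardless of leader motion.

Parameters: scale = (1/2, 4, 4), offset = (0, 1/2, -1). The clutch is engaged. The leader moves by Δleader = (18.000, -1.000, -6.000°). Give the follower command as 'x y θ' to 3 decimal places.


axis x: 1/2·18.000 + 0 = 9.000
axis y: 4·-1.000 + 1/2 = -3.500
axis θ: 4·-6.000 + -1 = -25.000

9.000 -3.500 -25.000


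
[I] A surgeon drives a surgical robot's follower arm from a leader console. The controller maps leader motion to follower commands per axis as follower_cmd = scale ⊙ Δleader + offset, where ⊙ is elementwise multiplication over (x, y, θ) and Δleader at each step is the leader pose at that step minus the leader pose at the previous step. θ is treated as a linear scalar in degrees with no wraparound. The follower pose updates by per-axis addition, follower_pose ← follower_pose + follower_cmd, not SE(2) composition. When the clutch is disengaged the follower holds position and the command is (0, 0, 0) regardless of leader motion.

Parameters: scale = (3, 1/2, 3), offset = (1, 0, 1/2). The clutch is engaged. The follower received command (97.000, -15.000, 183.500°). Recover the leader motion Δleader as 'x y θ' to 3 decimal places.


32.000 -30.000 61.000

axis x: (97.000 − 1) / (3) = 32.000
axis y: (-15.000 − 0) / (1/2) = -30.000
axis θ: (183.500 − 1/2) / (3) = 61.000


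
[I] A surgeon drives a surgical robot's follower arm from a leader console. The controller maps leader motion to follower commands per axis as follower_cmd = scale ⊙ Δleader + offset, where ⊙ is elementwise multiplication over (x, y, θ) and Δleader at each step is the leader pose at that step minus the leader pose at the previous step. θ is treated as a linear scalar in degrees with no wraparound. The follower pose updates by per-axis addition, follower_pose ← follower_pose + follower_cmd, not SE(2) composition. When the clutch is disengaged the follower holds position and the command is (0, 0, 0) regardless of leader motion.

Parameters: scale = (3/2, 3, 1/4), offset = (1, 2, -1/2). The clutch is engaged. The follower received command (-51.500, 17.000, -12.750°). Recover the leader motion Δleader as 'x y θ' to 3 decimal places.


-35.000 5.000 -49.000

axis x: (-51.500 − 1) / (3/2) = -35.000
axis y: (17.000 − 2) / (3) = 5.000
axis θ: (-12.750 − -1/2) / (1/4) = -49.000


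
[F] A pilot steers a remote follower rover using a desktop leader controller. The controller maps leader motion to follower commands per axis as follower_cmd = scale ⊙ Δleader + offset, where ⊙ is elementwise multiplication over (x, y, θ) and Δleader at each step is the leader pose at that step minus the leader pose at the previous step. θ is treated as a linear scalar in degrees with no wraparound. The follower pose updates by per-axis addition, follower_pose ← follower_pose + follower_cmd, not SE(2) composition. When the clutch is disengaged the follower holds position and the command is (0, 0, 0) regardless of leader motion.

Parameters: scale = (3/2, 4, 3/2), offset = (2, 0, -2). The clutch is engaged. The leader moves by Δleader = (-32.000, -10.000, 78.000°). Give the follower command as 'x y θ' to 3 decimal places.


-46.000 -40.000 115.000

axis x: 3/2·-32.000 + 2 = -46.000
axis y: 4·-10.000 + 0 = -40.000
axis θ: 3/2·78.000 + -2 = 115.000


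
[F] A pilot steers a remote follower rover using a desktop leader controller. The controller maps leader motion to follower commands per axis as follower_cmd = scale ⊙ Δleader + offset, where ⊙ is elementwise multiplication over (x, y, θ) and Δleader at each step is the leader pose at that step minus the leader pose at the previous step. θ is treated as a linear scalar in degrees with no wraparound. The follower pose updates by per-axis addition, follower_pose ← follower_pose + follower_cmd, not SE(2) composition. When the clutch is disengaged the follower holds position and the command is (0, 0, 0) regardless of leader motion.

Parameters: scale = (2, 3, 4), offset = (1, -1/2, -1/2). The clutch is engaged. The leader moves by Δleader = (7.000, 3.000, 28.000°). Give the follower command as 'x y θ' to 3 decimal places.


15.000 8.500 111.500

axis x: 2·7.000 + 1 = 15.000
axis y: 3·3.000 + -1/2 = 8.500
axis θ: 4·28.000 + -1/2 = 111.500


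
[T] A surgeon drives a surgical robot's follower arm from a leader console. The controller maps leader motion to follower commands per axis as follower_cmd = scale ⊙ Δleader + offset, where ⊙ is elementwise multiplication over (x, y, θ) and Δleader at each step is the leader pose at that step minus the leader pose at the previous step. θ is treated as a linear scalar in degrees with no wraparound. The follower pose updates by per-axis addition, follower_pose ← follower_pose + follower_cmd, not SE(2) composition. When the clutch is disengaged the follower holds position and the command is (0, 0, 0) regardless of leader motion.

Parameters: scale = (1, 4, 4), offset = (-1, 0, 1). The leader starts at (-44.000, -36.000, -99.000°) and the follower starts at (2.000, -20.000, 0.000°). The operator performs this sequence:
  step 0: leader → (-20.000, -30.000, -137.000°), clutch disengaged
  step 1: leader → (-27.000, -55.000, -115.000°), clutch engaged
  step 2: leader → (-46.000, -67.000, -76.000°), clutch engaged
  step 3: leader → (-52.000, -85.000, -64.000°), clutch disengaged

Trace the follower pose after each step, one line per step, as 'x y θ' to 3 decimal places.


step 0: Δleader=(24.000, 6.000, -38.000°), disengaged; cmd=(0,0,0) → follower holds at (2.000, -20.000, 0.000°)
step 1: Δleader=(-7.000, -25.000, 22.000°), engaged; cmd=(-8.000, -100.000, 89.000°) → follower=(-6.000, -120.000, 89.000°)
step 2: Δleader=(-19.000, -12.000, 39.000°), engaged; cmd=(-20.000, -48.000, 157.000°) → follower=(-26.000, -168.000, 246.000°)
step 3: Δleader=(-6.000, -18.000, 12.000°), disengaged; cmd=(0,0,0) → follower holds at (-26.000, -168.000, 246.000°)

2.000 -20.000 0.000
-6.000 -120.000 89.000
-26.000 -168.000 246.000
-26.000 -168.000 246.000


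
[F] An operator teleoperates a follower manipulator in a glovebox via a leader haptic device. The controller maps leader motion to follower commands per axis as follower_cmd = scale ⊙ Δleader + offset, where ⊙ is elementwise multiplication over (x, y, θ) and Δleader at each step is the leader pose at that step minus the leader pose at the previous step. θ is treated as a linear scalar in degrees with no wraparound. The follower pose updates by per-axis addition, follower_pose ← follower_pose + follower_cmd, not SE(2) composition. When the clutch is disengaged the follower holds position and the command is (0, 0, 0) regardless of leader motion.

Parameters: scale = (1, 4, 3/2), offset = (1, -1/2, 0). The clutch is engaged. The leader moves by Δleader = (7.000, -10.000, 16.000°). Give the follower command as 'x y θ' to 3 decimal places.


axis x: 1·7.000 + 1 = 8.000
axis y: 4·-10.000 + -1/2 = -40.500
axis θ: 3/2·16.000 + 0 = 24.000

8.000 -40.500 24.000


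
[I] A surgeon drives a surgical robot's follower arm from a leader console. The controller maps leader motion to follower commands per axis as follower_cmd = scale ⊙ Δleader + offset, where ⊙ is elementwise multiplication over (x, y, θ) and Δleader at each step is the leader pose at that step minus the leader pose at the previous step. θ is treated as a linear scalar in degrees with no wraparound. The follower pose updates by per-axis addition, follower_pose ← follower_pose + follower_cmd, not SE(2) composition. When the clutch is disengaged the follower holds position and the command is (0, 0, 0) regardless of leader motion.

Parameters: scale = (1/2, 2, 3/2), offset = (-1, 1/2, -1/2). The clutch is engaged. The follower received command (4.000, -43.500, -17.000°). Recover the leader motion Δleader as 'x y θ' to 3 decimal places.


10.000 -22.000 -11.000

axis x: (4.000 − -1) / (1/2) = 10.000
axis y: (-43.500 − 1/2) / (2) = -22.000
axis θ: (-17.000 − -1/2) / (3/2) = -11.000


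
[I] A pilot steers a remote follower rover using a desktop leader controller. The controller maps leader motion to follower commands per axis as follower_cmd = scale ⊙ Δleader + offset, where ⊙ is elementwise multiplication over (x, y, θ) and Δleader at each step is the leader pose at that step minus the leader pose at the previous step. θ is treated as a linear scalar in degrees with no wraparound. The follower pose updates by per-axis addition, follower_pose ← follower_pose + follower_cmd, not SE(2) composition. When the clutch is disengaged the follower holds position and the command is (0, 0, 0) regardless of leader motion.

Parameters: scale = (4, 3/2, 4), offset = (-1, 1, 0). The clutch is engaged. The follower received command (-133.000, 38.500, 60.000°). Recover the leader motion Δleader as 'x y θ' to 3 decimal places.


-33.000 25.000 15.000

axis x: (-133.000 − -1) / (4) = -33.000
axis y: (38.500 − 1) / (3/2) = 25.000
axis θ: (60.000 − 0) / (4) = 15.000


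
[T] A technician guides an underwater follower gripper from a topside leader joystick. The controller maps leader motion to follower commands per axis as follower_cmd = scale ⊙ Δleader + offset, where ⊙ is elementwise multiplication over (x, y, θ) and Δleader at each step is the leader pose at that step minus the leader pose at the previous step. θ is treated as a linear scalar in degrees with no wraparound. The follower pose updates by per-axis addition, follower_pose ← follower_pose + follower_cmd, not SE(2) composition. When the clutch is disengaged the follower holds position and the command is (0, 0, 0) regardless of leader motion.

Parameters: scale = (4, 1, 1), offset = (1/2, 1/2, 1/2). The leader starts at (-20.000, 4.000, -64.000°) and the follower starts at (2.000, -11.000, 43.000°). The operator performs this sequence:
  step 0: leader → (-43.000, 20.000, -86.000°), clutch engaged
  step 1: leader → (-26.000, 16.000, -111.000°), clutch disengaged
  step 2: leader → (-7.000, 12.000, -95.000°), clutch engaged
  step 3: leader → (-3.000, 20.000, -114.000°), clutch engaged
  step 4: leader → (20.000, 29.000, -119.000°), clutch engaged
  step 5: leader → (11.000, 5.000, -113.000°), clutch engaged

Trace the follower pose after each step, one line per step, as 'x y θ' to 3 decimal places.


-89.500 5.500 21.500
-89.500 5.500 21.500
-13.000 2.000 38.000
3.500 10.500 19.500
96.000 20.000 15.000
60.500 -3.500 21.500

step 0: Δleader=(-23.000, 16.000, -22.000°), engaged; cmd=(-91.500, 16.500, -21.500°) → follower=(-89.500, 5.500, 21.500°)
step 1: Δleader=(17.000, -4.000, -25.000°), disengaged; cmd=(0,0,0) → follower holds at (-89.500, 5.500, 21.500°)
step 2: Δleader=(19.000, -4.000, 16.000°), engaged; cmd=(76.500, -3.500, 16.500°) → follower=(-13.000, 2.000, 38.000°)
step 3: Δleader=(4.000, 8.000, -19.000°), engaged; cmd=(16.500, 8.500, -18.500°) → follower=(3.500, 10.500, 19.500°)
step 4: Δleader=(23.000, 9.000, -5.000°), engaged; cmd=(92.500, 9.500, -4.500°) → follower=(96.000, 20.000, 15.000°)
step 5: Δleader=(-9.000, -24.000, 6.000°), engaged; cmd=(-35.500, -23.500, 6.500°) → follower=(60.500, -3.500, 21.500°)


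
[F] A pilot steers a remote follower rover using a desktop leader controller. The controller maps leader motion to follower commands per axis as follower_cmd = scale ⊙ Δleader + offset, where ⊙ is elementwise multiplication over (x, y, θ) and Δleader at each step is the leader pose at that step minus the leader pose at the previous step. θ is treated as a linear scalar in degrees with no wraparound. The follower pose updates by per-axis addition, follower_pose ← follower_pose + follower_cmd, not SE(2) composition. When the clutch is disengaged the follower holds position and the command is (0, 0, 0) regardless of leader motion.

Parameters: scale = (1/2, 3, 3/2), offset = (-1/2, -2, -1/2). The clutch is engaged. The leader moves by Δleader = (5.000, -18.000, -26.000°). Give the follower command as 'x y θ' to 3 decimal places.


2.000 -56.000 -39.500

axis x: 1/2·5.000 + -1/2 = 2.000
axis y: 3·-18.000 + -2 = -56.000
axis θ: 3/2·-26.000 + -1/2 = -39.500


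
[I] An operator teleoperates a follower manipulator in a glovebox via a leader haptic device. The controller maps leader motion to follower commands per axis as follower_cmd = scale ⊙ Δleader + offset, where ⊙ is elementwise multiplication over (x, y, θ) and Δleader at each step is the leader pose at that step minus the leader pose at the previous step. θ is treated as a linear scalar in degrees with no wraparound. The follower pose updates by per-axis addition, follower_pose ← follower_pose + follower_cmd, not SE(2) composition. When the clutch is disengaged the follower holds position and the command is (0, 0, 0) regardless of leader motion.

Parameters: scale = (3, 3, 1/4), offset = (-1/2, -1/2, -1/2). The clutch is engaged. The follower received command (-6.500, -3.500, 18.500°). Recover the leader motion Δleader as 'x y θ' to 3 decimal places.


axis x: (-6.500 − -1/2) / (3) = -2.000
axis y: (-3.500 − -1/2) / (3) = -1.000
axis θ: (18.500 − -1/2) / (1/4) = 76.000

-2.000 -1.000 76.000


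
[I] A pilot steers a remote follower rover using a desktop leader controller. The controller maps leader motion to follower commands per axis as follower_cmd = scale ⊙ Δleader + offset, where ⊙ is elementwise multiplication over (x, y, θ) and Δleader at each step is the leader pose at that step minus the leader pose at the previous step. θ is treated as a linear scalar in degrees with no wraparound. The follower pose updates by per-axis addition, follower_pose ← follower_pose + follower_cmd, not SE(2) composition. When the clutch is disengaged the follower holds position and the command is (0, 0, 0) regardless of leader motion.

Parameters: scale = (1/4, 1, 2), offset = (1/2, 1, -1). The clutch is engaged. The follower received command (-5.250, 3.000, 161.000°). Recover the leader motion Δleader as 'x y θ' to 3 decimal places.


-23.000 2.000 81.000

axis x: (-5.250 − 1/2) / (1/4) = -23.000
axis y: (3.000 − 1) / (1) = 2.000
axis θ: (161.000 − -1) / (2) = 81.000


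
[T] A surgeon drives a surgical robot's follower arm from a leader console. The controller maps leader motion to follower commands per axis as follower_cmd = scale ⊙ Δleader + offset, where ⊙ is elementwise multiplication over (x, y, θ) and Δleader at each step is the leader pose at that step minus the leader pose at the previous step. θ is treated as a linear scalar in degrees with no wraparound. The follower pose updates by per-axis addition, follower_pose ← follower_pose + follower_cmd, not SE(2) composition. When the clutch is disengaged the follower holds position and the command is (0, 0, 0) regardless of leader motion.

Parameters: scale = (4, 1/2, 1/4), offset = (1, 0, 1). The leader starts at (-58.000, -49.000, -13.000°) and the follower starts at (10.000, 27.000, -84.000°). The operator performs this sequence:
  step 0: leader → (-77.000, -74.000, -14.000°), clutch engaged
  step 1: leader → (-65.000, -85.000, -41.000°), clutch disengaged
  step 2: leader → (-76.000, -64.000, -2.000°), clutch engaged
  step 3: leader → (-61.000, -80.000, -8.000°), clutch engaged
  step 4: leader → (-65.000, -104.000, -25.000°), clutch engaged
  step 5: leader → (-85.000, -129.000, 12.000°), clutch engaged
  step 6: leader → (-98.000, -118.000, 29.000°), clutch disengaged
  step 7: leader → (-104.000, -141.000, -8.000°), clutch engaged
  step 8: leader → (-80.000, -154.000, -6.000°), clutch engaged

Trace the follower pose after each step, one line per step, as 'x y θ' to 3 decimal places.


-65.000 14.500 -83.250
-65.000 14.500 -83.250
-108.000 25.000 -72.500
-47.000 17.000 -73.000
-62.000 5.000 -76.250
-141.000 -7.500 -66.000
-141.000 -7.500 -66.000
-164.000 -19.000 -74.250
-67.000 -25.500 -72.750

step 0: Δleader=(-19.000, -25.000, -1.000°), engaged; cmd=(-75.000, -12.500, 0.750°) → follower=(-65.000, 14.500, -83.250°)
step 1: Δleader=(12.000, -11.000, -27.000°), disengaged; cmd=(0,0,0) → follower holds at (-65.000, 14.500, -83.250°)
step 2: Δleader=(-11.000, 21.000, 39.000°), engaged; cmd=(-43.000, 10.500, 10.750°) → follower=(-108.000, 25.000, -72.500°)
step 3: Δleader=(15.000, -16.000, -6.000°), engaged; cmd=(61.000, -8.000, -0.500°) → follower=(-47.000, 17.000, -73.000°)
step 4: Δleader=(-4.000, -24.000, -17.000°), engaged; cmd=(-15.000, -12.000, -3.250°) → follower=(-62.000, 5.000, -76.250°)
step 5: Δleader=(-20.000, -25.000, 37.000°), engaged; cmd=(-79.000, -12.500, 10.250°) → follower=(-141.000, -7.500, -66.000°)
step 6: Δleader=(-13.000, 11.000, 17.000°), disengaged; cmd=(0,0,0) → follower holds at (-141.000, -7.500, -66.000°)
step 7: Δleader=(-6.000, -23.000, -37.000°), engaged; cmd=(-23.000, -11.500, -8.250°) → follower=(-164.000, -19.000, -74.250°)
step 8: Δleader=(24.000, -13.000, 2.000°), engaged; cmd=(97.000, -6.500, 1.500°) → follower=(-67.000, -25.500, -72.750°)


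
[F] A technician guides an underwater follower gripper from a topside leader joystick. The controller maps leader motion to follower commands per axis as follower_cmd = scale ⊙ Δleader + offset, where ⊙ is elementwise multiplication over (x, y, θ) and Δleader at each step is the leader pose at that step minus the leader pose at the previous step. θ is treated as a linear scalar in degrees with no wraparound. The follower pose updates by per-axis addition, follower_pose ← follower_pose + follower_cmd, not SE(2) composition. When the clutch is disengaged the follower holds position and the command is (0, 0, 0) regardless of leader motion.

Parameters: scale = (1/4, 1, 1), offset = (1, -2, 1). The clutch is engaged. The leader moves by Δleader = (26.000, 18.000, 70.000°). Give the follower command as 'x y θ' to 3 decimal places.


axis x: 1/4·26.000 + 1 = 7.500
axis y: 1·18.000 + -2 = 16.000
axis θ: 1·70.000 + 1 = 71.000

7.500 16.000 71.000


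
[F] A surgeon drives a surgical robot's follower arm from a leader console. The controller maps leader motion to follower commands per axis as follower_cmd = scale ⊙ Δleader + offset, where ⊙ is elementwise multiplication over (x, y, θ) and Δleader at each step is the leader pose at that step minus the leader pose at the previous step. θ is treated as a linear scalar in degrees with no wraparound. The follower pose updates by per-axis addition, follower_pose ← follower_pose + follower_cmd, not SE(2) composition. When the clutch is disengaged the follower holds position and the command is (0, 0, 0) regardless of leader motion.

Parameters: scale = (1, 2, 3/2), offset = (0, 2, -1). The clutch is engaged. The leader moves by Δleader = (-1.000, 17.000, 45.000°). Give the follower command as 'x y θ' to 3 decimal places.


-1.000 36.000 66.500

axis x: 1·-1.000 + 0 = -1.000
axis y: 2·17.000 + 2 = 36.000
axis θ: 3/2·45.000 + -1 = 66.500


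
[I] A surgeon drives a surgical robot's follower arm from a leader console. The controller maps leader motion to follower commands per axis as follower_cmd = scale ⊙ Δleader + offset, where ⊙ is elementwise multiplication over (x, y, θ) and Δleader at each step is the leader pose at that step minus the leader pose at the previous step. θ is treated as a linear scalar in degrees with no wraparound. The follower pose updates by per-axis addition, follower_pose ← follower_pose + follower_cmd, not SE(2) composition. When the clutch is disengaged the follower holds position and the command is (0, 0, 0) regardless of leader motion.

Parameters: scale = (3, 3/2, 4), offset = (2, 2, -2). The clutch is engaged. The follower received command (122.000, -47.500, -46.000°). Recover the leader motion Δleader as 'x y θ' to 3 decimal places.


40.000 -33.000 -11.000

axis x: (122.000 − 2) / (3) = 40.000
axis y: (-47.500 − 2) / (3/2) = -33.000
axis θ: (-46.000 − -2) / (4) = -11.000


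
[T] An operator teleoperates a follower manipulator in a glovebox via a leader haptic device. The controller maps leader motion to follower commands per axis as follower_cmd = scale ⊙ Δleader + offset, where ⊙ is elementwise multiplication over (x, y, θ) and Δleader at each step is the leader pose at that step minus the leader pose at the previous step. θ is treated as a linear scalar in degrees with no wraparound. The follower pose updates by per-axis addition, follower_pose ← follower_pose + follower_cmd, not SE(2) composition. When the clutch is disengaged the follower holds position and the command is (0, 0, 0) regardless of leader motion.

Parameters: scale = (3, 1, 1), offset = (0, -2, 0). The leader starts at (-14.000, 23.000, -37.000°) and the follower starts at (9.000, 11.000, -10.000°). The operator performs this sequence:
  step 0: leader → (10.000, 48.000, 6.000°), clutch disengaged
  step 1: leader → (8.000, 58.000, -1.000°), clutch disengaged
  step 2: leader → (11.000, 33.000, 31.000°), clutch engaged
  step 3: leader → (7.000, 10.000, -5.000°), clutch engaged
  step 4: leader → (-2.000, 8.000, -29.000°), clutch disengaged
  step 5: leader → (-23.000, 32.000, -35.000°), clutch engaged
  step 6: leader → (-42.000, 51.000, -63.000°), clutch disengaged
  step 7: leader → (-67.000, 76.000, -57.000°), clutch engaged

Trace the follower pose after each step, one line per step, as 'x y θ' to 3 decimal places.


step 0: Δleader=(24.000, 25.000, 43.000°), disengaged; cmd=(0,0,0) → follower holds at (9.000, 11.000, -10.000°)
step 1: Δleader=(-2.000, 10.000, -7.000°), disengaged; cmd=(0,0,0) → follower holds at (9.000, 11.000, -10.000°)
step 2: Δleader=(3.000, -25.000, 32.000°), engaged; cmd=(9.000, -27.000, 32.000°) → follower=(18.000, -16.000, 22.000°)
step 3: Δleader=(-4.000, -23.000, -36.000°), engaged; cmd=(-12.000, -25.000, -36.000°) → follower=(6.000, -41.000, -14.000°)
step 4: Δleader=(-9.000, -2.000, -24.000°), disengaged; cmd=(0,0,0) → follower holds at (6.000, -41.000, -14.000°)
step 5: Δleader=(-21.000, 24.000, -6.000°), engaged; cmd=(-63.000, 22.000, -6.000°) → follower=(-57.000, -19.000, -20.000°)
step 6: Δleader=(-19.000, 19.000, -28.000°), disengaged; cmd=(0,0,0) → follower holds at (-57.000, -19.000, -20.000°)
step 7: Δleader=(-25.000, 25.000, 6.000°), engaged; cmd=(-75.000, 23.000, 6.000°) → follower=(-132.000, 4.000, -14.000°)

9.000 11.000 -10.000
9.000 11.000 -10.000
18.000 -16.000 22.000
6.000 -41.000 -14.000
6.000 -41.000 -14.000
-57.000 -19.000 -20.000
-57.000 -19.000 -20.000
-132.000 4.000 -14.000
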